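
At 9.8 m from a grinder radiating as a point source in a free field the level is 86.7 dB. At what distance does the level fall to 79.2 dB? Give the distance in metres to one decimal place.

23.2 m

For a point source L₁ − L₂ = 20·log₁₀(r₂/r₁), so r₂ = r₁·10^((L₁−L₂)/20).
r₂ = 9.8·10^((86.7−79.2)/20) = 9.8·10^(7.5/20) = 23.24 m.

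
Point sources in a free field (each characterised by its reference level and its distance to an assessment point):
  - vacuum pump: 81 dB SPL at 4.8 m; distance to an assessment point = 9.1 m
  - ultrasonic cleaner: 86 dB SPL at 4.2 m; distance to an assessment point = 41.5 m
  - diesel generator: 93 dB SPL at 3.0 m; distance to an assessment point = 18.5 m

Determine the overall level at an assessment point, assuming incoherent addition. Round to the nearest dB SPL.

Apply inverse-square spreading to bring every level to the receiver, then sum 10^(L/10).
vacuum pump: 81 − 20·log₁₀(9.1/4.8) = 81 − 5.56 = 75.44 dB SPL.
ultrasonic cleaner: 86 − 20·log₁₀(41.5/4.2) = 86 − 19.90 = 66.10 dB SPL.
diesel generator: 93 − 20·log₁₀(18.5/3.0) = 93 − 15.80 = 77.20 dB SPL.
Σ 10^(L/10) = 9.157e+07 → L_total = 10·log₁₀(9.157e+07) = 79.62 dB SPL.

80 dB SPL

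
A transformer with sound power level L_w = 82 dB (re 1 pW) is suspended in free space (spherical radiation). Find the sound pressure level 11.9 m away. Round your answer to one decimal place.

49.5 dB

The power spreads over a sphere of area 4π·r², so L_p = L_w − 10·log₁₀(4π·r²).
4π·r² = 1780 m², 10·log₁₀ of that is 32.503 dB.
L_p = 82 − 32.503 = 49.50 dB.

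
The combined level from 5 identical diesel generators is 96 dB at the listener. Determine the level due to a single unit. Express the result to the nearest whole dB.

5 equal contributions raise the level by 10·log₁₀ 5 = 6.990 dB, so each unit alone gives 96 − 6.990.

89 dB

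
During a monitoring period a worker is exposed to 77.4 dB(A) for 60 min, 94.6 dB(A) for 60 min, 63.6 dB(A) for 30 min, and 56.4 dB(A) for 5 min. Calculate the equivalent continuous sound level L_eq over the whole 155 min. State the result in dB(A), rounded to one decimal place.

90.6 dB(A)

The energy average is taken in the linear domain: L_eq = 10·log₁₀[(Σ tᵢ·10^(Lᵢ/10))/T], T = 155 min.
Σ tᵢ·10^(Lᵢ/10) = 60·10^(77.4/10) + 60·10^(94.6/10) + 30·10^(63.6/10) + 5·10^(56.4/10) = 1.764e+11.
L_eq = 10·log₁₀(1.764e+11/155) = 90.56 dB(A).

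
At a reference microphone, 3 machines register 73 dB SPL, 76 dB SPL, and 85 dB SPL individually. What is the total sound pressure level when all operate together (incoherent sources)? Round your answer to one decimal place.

Incoherent sources combine by intensity addition: L_total = 10·log₁₀(Σ 10^(L_i/10)).
Σ 10^(L/10) = 10^(73/10) + 10^(76/10) + 10^(85/10) = 3.760e+08.
L_total = 10·log₁₀(3.760e+08) = 85.75 dB SPL.

85.8 dB SPL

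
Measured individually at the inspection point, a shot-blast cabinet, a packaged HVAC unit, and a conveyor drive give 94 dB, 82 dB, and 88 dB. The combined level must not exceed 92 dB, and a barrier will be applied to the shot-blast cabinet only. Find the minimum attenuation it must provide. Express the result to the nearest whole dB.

The untreated sources together contribute 10^(82/10) + 10^(88/10) = 7.894e+08, i.e. 88.97 dB.
To meet 92 dB overall, the treated shot-blast cabinet may contribute at most 10^(92/10) − 7.894e+08 = 7.954e+08, i.e. 89.01 dB.
Required insertion loss = 94 − 89.01 = 4.99 dB.

5 dB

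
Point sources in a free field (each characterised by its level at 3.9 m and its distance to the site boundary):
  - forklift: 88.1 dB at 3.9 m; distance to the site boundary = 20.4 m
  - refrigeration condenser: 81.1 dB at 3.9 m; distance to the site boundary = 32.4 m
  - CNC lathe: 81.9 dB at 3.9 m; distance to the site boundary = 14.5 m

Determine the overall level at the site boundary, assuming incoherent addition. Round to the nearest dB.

76 dB

Propagate each source to the receiver with L = L_ref − 20·log₁₀(r/r_ref), then add intensities.
forklift: 88.1 − 20·log₁₀(20.4/3.9) = 88.1 − 14.37 = 73.73 dB.
refrigeration condenser: 81.1 − 20·log₁₀(32.4/3.9) = 81.1 − 18.39 = 62.71 dB.
CNC lathe: 81.9 − 20·log₁₀(14.5/3.9) = 81.9 − 11.41 = 70.49 dB.
Σ 10^(L/10) = 3.667e+07 → L_total = 10·log₁₀(3.667e+07) = 75.64 dB.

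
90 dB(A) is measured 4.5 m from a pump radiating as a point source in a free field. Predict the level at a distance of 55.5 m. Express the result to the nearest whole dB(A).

Point-source attenuation: ΔL = 20·log₁₀(r₂/r₁) = 20·log₁₀(55.5/4.5) = 21.822 dB.
L₂ = 90 − 20·log₁₀(55.5/4.5) = 90 − 21.822 = 68.18 dB(A).

68 dB(A)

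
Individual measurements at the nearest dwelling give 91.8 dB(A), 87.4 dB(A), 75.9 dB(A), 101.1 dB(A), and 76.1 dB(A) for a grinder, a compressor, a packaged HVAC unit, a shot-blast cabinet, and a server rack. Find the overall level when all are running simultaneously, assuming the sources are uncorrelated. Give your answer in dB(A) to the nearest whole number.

For uncorrelated sources the intensities add, so convert each level to linear form, sum, and take 10·log₁₀ of the total.
Σ 10^(L/10) = 10^(91.8/10) + 10^(87.4/10) + 10^(75.9/10) + 10^(101.1/10) + 10^(76.1/10) = 1.503e+10.
L_total = 10·log₁₀(1.503e+10) = 101.77 dB(A).

102 dB(A)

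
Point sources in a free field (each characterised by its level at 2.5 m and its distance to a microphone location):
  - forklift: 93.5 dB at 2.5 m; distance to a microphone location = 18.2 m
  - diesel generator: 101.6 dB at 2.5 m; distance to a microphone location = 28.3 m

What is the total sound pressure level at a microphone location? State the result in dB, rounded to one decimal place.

81.9 dB

First find each source's level at the receiver (point-source: −20·log₁₀(r/r_ref)), then combine on an intensity basis.
forklift: 93.5 − 20·log₁₀(18.2/2.5) = 93.5 − 17.24 = 76.26 dB.
diesel generator: 101.6 − 20·log₁₀(28.3/2.5) = 101.6 − 21.08 = 80.52 dB.
Σ 10^(L/10) = 1.550e+08 → L_total = 10·log₁₀(1.550e+08) = 81.90 dB.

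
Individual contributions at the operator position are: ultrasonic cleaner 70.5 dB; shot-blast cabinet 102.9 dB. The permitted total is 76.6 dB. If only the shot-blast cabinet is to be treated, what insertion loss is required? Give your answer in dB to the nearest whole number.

Everything except the shot-blast cabinet sums to 10^(70.5/10) = 1.122e+07 in linear terms, 70.50 dB.
The limit corresponds to 10^(76.6/10) = 4.571e+07; subtracting the fixed part leaves 3.449e+07 for the shot-blast cabinet, i.e. 75.38 dB.
Required insertion loss = 102.9 − 75.38 = 27.52 dB.

28 dB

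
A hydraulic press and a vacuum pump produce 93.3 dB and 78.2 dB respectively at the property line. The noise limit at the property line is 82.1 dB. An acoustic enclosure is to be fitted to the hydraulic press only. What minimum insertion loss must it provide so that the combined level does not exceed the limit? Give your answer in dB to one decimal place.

13.5 dB

Fixed contribution from the other source: Σ 10^(L/10) = 10^(78.2/10) = 6.607e+07 (78.20 dB).
To meet 82.1 dB overall, the treated hydraulic press may contribute at most 10^(82.1/10) − 6.607e+07 = 9.611e+07, i.e. 79.83 dB.
So the hydraulic press must be reduced from 93.3 to 79.83 dB: IL = 13.47 dB.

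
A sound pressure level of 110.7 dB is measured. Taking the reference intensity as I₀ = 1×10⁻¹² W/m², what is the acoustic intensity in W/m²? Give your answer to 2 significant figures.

I/I₀ = 10^(110.7/10) = 1.175e+11, so I = 1.175e+11 × 10⁻¹² W/m².

0.12 W/m²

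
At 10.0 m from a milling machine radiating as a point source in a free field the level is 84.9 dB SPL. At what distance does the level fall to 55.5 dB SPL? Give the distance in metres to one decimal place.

For a point source L₁ − L₂ = 20·log₁₀(r₂/r₁), so r₂ = r₁·10^((L₁−L₂)/20).
r₂ = 10.0·10^((84.9−55.5)/20) = 10.0·10^(29.4/20) = 295.12 m.

295.1 m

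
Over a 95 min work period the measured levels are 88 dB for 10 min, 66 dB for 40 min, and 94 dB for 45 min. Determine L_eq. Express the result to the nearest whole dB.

91 dB

L_eq = 10·log₁₀[(1/T)·Σ tᵢ·10^(Lᵢ/10)] with T = 95 min.
Σ tᵢ·10^(Lᵢ/10) = 10·10^(88/10) + 40·10^(66/10) + 45·10^(94/10) = 1.195e+11.
L_eq = 10·log₁₀(1.195e+11/95) = 91.00 dB.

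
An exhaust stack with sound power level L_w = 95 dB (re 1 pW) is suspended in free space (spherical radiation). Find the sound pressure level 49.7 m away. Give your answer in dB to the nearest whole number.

50 dB

Free-field spherical radiation: L_p = L_w − 10·log₁₀(4π·r²), r = 49.7 m.
4π·r² = 3.104e+04 m², 10·log₁₀ of that is 44.919 dB.
L_p = 95 − 44.919 = 50.08 dB.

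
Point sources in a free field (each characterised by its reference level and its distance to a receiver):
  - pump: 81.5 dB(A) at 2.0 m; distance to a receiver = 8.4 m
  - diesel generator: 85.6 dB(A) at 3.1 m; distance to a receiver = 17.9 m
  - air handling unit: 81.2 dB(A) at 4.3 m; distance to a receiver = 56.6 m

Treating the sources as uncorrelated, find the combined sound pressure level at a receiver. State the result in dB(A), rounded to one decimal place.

72.9 dB(A)

Propagate each source to the receiver with L = L_ref − 20·log₁₀(r/r_ref), then add intensities.
pump: 81.5 − 20·log₁₀(8.4/2.0) = 81.5 − 12.46 = 69.04 dB(A).
diesel generator: 85.6 − 20·log₁₀(17.9/3.1) = 85.6 − 15.23 = 70.37 dB(A).
air handling unit: 81.2 − 20·log₁₀(56.6/4.3) = 81.2 − 22.39 = 58.81 dB(A).
Σ 10^(L/10) = 1.966e+07 → L_total = 10·log₁₀(1.966e+07) = 72.94 dB(A).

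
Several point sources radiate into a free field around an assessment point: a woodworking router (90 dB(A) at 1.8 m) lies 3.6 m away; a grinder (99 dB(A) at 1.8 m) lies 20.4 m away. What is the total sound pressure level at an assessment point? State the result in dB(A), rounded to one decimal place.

84.9 dB(A)

Apply inverse-square spreading to bring every level to the receiver, then sum 10^(L/10).
woodworking router: 90 − 20·log₁₀(3.6/1.8) = 90 − 6.02 = 83.98 dB(A).
grinder: 99 − 20·log₁₀(20.4/1.8) = 99 − 21.09 = 77.91 dB(A).
Σ 10^(L/10) = 3.118e+08 → L_total = 10·log₁₀(3.118e+08) = 84.94 dB(A).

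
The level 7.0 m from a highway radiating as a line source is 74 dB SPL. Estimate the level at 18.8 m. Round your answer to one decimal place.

Line-source attenuation: ΔL = 10·log₁₀(r₂/r₁) = 10·log₁₀(18.8/7.0) = 4.291 dB.
L₂ = 74 − 10·log₁₀(18.8/7.0) = 74 − 4.291 = 69.71 dB SPL.

69.7 dB SPL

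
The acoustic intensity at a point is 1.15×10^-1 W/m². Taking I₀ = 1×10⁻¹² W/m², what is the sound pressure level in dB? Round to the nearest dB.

L = 10·log₁₀(I/I₀) = 10·log₁₀(1.15×10^-1/10⁻¹²) = 10·log₁₀(1.15×10^11).
L = 10·(0.0607 + 11) = 110.61 dB.

111 dB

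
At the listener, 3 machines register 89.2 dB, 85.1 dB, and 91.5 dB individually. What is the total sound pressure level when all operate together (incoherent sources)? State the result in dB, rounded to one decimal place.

For uncorrelated sources the intensities add, so convert each level to linear form, sum, and take 10·log₁₀ of the total.
Σ 10^(L/10) = 10^(89.2/10) + 10^(85.1/10) + 10^(91.5/10) = 2.568e+09.
L_total = 10·log₁₀(2.568e+09) = 94.10 dB.

94.1 dB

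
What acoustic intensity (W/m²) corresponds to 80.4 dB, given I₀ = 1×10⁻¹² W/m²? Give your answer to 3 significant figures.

I/I₀ = 10^(80.4/10) = 1.096e+08, so I = 1.096e+08 × 10⁻¹² W/m².

0.000110 W/m²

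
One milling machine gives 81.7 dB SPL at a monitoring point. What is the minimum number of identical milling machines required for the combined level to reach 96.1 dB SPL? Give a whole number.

28

N identical sources give L₁ + 10·log₁₀ N, so require 10·log₁₀ N ≥ 96.1 − 81.7 = 14.4 dB.
N ≥ 10^(14.4/10) = 27.542, so N = 28.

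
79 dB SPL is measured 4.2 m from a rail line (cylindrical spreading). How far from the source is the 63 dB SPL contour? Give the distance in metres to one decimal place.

The 16.0 dB drop corresponds to a distance ratio of 10^(16.0/10) for a line source.
r₂ = 4.2·10^((79−63)/10) = 4.2·10^(16.0/10) = 167.21 m.

167.2 m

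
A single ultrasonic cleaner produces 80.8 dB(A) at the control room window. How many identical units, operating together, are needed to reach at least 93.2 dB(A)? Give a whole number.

Need L₁ + 10·log₁₀ N ≥ 93.2, i.e. log₁₀ N ≥ 1.24.
N ≥ 10^(12.4/10) = 17.378, so N = 18.

18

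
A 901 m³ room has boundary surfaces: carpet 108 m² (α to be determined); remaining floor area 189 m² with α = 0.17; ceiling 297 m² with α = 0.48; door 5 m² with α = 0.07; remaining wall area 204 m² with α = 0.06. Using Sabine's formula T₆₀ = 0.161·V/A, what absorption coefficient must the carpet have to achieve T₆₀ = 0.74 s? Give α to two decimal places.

From T₆₀ = 0.161·V/A, the target T₆₀ = 0.74 s needs A = 0.161·901/0.74 = 196.03 m².
Absorption from the other surfaces = 189·0.17 + 297·0.48 + 5·0.07 + 204·0.06 = 187.28 m², so the carpet must supply 8.75 m² over 108 m².
α = 8.75/108 = 0.081.

0.08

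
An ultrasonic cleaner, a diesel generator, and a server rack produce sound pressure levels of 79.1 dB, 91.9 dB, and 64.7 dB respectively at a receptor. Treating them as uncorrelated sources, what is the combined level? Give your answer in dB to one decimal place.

92.1 dB

Incoherent sources combine by intensity addition: L_total = 10·log₁₀(Σ 10^(L_i/10)).
Σ 10^(L/10) = 10^(79.1/10) + 10^(91.9/10) + 10^(64.7/10) = 1.633e+09.
L_total = 10·log₁₀(1.633e+09) = 92.13 dB.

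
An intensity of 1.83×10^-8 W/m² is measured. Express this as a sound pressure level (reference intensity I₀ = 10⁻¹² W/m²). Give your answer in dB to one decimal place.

42.6 dB

Dividing by I₀ shifts the exponent by 12: I/I₀ = 1.83×10^4.
L = 10·(0.2625 + 4) = 42.62 dB.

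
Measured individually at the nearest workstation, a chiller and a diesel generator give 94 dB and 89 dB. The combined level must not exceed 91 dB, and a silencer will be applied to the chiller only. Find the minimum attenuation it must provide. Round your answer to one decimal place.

Fixed contribution from the other source: Σ 10^(L/10) = 10^(89/10) = 7.943e+08 (89.00 dB).
To meet 91 dB overall, the treated chiller may contribute at most 10^(91/10) − 7.943e+08 = 4.646e+08, i.e. 86.67 dB.
So the chiller must be reduced from 94 to 86.67 dB: IL = 7.33 dB.

7.3 dB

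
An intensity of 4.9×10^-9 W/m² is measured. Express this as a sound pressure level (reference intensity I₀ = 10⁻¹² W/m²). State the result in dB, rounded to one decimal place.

36.9 dB

L = 10·log₁₀(I/I₀) = 10·log₁₀(4.9×10^-9/10⁻¹²) = 10·log₁₀(4.9×10^3).
L = 10·(0.6902 + 3) = 36.90 dB.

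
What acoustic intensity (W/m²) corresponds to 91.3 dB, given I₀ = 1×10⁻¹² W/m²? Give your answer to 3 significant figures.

L = 10·log₁₀(I/I₀) ⇒ I = I₀·10^(L/10) = 10⁻¹² × 10^9.13.

0.00135 W/m²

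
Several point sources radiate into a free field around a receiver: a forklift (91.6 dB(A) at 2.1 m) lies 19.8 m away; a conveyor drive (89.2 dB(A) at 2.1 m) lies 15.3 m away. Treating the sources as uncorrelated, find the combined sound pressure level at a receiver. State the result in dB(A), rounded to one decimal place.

First find each source's level at the receiver (point-source: −20·log₁₀(r/r_ref)), then combine on an intensity basis.
forklift: 91.6 − 20·log₁₀(19.8/2.1) = 91.6 − 19.49 = 72.11 dB(A).
conveyor drive: 89.2 − 20·log₁₀(15.3/2.1) = 89.2 − 17.25 = 71.95 dB(A).
Σ 10^(L/10) = 3.193e+07 → L_total = 10·log₁₀(3.193e+07) = 75.04 dB(A).

75.0 dB(A)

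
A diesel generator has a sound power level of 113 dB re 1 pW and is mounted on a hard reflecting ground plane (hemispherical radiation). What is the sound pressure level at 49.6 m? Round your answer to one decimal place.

Free-field hemispherical radiation: L_p = L_w − 10·log₁₀(2π·r²), r = 49.6 m.
2π·r² = 1.546e+04 m², 10·log₁₀ of that is 41.891 dB.
L_p = 113 − 41.891 = 71.11 dB.

71.1 dB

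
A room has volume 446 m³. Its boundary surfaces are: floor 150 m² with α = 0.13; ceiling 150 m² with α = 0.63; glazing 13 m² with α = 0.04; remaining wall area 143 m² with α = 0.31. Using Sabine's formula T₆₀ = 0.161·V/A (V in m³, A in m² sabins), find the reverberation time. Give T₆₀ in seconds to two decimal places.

A = Σ Sᵢαᵢ = 150·0.13 + 150·0.63 + 13·0.04 + 143·0.31 = 158.85 m².
T₆₀ = 0.161·V/A = 0.161·446/158.85 = 0.452 s.

0.45 s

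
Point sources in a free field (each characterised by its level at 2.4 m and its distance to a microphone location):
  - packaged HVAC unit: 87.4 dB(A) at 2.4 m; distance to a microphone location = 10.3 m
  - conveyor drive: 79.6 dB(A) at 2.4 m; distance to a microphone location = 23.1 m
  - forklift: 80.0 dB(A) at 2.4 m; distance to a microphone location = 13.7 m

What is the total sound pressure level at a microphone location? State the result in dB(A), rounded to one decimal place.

75.3 dB(A)

Apply inverse-square spreading to bring every level to the receiver, then sum 10^(L/10).
packaged HVAC unit: 87.4 − 20·log₁₀(10.3/2.4) = 87.4 − 12.65 = 74.75 dB(A).
conveyor drive: 79.6 − 20·log₁₀(23.1/2.4) = 79.6 − 19.67 = 59.93 dB(A).
forklift: 80.0 − 20·log₁₀(13.7/2.4) = 80.0 − 15.13 = 64.87 dB(A).
Σ 10^(L/10) = 3.389e+07 → L_total = 10·log₁₀(3.389e+07) = 75.30 dB(A).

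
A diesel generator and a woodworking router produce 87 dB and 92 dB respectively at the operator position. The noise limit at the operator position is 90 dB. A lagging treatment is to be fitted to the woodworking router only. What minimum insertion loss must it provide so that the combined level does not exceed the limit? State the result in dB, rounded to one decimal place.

5.0 dB

Everything except the woodworking router sums to 10^(87/10) = 5.012e+08 in linear terms, 87.00 dB.
To meet 90 dB overall, the treated woodworking router may contribute at most 10^(90/10) − 5.012e+08 = 4.988e+08, i.e. 86.98 dB.
Required insertion loss = 92 − 86.98 = 5.02 dB.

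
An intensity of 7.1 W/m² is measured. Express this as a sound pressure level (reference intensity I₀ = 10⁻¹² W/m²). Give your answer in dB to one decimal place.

128.5 dB

Dividing by I₀ shifts the exponent by 12: I/I₀ = 7.1×10^12.
L = 10·(0.8513 + 12) = 128.51 dB.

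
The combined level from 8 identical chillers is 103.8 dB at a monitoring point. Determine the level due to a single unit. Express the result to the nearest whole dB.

95 dB

8 equal contributions raise the level by 10·log₁₀ 8 = 9.031 dB, so each unit alone gives 103.8 − 9.031.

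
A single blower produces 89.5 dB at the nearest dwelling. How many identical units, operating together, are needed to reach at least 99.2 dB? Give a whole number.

10

The shortfall is 99.2 − 89.5 = 9.7 dB, and N units add 10·log₁₀ N, so need 10·log₁₀ N ≥ 9.7.
N ≥ 10^(9.7/10) = 9.333, so N = 10.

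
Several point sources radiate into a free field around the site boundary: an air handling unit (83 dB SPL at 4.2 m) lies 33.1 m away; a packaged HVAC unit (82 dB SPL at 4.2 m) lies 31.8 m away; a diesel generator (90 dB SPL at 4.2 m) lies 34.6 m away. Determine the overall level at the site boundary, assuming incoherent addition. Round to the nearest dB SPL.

Apply inverse-square spreading to bring every level to the receiver, then sum 10^(L/10).
air handling unit: 83 − 20·log₁₀(33.1/4.2) = 83 − 17.93 = 65.07 dB SPL.
packaged HVAC unit: 82 − 20·log₁₀(31.8/4.2) = 82 − 17.58 = 64.42 dB SPL.
diesel generator: 90 − 20·log₁₀(34.6/4.2) = 90 − 18.32 = 71.68 dB SPL.
Σ 10^(L/10) = 2.071e+07 → L_total = 10·log₁₀(2.071e+07) = 73.16 dB SPL.

73 dB SPL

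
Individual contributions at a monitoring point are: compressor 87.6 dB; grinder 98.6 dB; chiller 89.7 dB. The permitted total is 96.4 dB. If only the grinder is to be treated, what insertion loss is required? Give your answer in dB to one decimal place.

The untreated sources together contribute 10^(87.6/10) + 10^(89.7/10) = 1.509e+09, i.e. 91.79 dB.
To meet 96.4 dB overall, the treated grinder may contribute at most 10^(96.4/10) − 1.509e+09 = 2.856e+09, i.e. 94.56 dB.
So the grinder must be reduced from 98.6 to 94.56 dB: IL = 4.04 dB.

4.0 dB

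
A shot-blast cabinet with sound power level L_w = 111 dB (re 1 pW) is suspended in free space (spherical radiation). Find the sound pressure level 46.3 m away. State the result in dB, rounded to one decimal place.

Free-field spherical radiation: L_p = L_w − 10·log₁₀(4π·r²), r = 46.3 m.
4π·r² = 2.694e+04 m², 10·log₁₀ of that is 44.304 dB.
L_p = 111 − 44.304 = 66.70 dB.

66.7 dB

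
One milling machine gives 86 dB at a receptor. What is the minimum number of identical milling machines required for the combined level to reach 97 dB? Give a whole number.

13

Need L₁ + 10·log₁₀ N ≥ 97, i.e. log₁₀ N ≥ 1.10.
N ≥ 10^(11.0/10) = 12.589, so N = 13.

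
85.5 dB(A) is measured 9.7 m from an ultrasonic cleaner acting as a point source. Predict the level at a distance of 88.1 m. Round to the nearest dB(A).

66 dB(A)

For a point source, L₂ = L₁ − 20·log₁₀(r₂/r₁).
L₂ = 85.5 − 20·log₁₀(88.1/9.7) = 85.5 − 19.164 = 66.34 dB(A).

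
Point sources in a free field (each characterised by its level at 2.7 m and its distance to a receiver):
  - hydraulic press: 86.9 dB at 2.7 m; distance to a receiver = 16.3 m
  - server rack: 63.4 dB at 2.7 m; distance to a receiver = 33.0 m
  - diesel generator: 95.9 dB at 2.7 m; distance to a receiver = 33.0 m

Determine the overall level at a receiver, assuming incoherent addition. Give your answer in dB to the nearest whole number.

Propagate each source to the receiver with L = L_ref − 20·log₁₀(r/r_ref), then add intensities.
hydraulic press: 86.9 − 20·log₁₀(16.3/2.7) = 86.9 − 15.62 = 71.28 dB.
server rack: 63.4 − 20·log₁₀(33.0/2.7) = 63.4 − 21.74 = 41.66 dB.
diesel generator: 95.9 − 20·log₁₀(33.0/2.7) = 95.9 − 21.74 = 74.16 dB.
Σ 10^(L/10) = 3.950e+07 → L_total = 10·log₁₀(3.950e+07) = 75.97 dB.

76 dB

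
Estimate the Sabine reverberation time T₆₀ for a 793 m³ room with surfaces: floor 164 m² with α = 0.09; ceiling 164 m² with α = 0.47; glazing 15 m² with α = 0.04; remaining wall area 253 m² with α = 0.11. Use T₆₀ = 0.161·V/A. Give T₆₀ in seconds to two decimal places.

Summing Sᵢαᵢ: 164·0.09 + 164·0.47 + 15·0.04 + 253·0.11 = 120.27 m².
T₆₀ = 0.161·V/A = 0.161·793/120.27 = 1.062 s.

1.06 s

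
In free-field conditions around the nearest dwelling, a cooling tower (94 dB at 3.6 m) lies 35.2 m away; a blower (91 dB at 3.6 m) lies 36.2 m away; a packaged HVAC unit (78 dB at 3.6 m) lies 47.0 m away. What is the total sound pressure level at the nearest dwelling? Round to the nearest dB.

First find each source's level at the receiver (point-source: −20·log₁₀(r/r_ref)), then combine on an intensity basis.
cooling tower: 94 − 20·log₁₀(35.2/3.6) = 94 − 19.80 = 74.20 dB.
blower: 91 − 20·log₁₀(36.2/3.6) = 91 − 20.05 = 70.95 dB.
packaged HVAC unit: 78 − 20·log₁₀(47.0/3.6) = 78 − 22.32 = 55.68 dB.
Σ 10^(L/10) = 3.909e+07 → L_total = 10·log₁₀(3.909e+07) = 75.92 dB.

76 dB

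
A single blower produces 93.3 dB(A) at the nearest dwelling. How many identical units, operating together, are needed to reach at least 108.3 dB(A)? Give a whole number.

32

Need L₁ + 10·log₁₀ N ≥ 108.3, i.e. log₁₀ N ≥ 1.50.
N ≥ 10^(15.0/10) = 31.623, so N = 32.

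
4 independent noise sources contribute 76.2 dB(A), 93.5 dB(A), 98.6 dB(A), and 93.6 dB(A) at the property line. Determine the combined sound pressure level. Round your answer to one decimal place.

100.7 dB(A)

Incoherent sources combine by intensity addition: L_total = 10·log₁₀(Σ 10^(L_i/10)).
Σ 10^(L/10) = 10^(76.2/10) + 10^(93.5/10) + 10^(98.6/10) + 10^(93.6/10) = 1.182e+10.
L_total = 10·log₁₀(1.182e+10) = 100.72 dB(A).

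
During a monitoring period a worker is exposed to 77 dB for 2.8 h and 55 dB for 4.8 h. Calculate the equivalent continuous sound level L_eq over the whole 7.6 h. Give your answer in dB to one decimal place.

L_eq = 10·log₁₀[(1/T)·Σ tᵢ·10^(Lᵢ/10)] with T = 7.6 h.
Σ tᵢ·10^(Lᵢ/10) = 2.8·10^(77/10) + 4.8·10^(55/10) = 1.419e+08.
L_eq = 10·log₁₀(1.419e+08/7.6) = 72.71 dB.

72.7 dB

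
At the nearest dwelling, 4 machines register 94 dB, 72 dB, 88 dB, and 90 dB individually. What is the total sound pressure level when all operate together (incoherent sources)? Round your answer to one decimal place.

Incoherent sources combine by intensity addition: L_total = 10·log₁₀(Σ 10^(L_i/10)).
Σ 10^(L/10) = 10^(94/10) + 10^(72/10) + 10^(88/10) + 10^(90/10) = 4.159e+09.
L_total = 10·log₁₀(4.159e+09) = 96.19 dB.

96.2 dB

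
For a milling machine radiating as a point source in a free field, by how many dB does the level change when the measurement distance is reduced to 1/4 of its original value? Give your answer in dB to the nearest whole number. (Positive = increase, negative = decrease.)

With spherical spreading the level changes by −20·log₁₀(r₂/r₁).
ΔL = −20·log₁₀(0.25) = +12.04 dB.

+12 dB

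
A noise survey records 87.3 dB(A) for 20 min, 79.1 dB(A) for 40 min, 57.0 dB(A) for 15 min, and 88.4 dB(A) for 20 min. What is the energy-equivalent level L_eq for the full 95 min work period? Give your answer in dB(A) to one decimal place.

The energy average is taken in the linear domain: L_eq = 10·log₁₀[(Σ tᵢ·10^(Lᵢ/10))/T], T = 95 min.
Σ tᵢ·10^(Lᵢ/10) = 20·10^(87.3/10) + 40·10^(79.1/10) + 15·10^(57.0/10) + 20·10^(88.4/10) = 2.784e+10.
L_eq = 10·log₁₀(2.784e+10/95) = 84.67 dB(A).

84.7 dB(A)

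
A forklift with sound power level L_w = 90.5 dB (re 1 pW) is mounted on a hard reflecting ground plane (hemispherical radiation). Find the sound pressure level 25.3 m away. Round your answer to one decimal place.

Free-field hemispherical radiation: L_p = L_w − 10·log₁₀(2π·r²), r = 25.3 m.
2π·r² = 4022 m², 10·log₁₀ of that is 36.044 dB.
L_p = 90.5 − 36.044 = 54.46 dB.

54.5 dB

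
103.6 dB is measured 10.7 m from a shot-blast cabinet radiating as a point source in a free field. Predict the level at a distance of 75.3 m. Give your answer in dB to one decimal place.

Point-source attenuation: ΔL = 20·log₁₀(r₂/r₁) = 20·log₁₀(75.3/10.7) = 16.948 dB.
L₂ = 103.6 − 20·log₁₀(75.3/10.7) = 103.6 − 16.948 = 86.65 dB.

86.7 dB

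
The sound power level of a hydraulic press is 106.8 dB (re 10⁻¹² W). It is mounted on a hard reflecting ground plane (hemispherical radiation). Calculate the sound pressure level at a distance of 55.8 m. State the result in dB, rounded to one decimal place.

63.9 dB

L_p = L_w − 10·log₁₀(2π·r²) with r = 55.8 m.
2π·r² = 1.956e+04 m², 10·log₁₀ of that is 42.914 dB.
L_p = 106.8 − 42.914 = 63.89 dB.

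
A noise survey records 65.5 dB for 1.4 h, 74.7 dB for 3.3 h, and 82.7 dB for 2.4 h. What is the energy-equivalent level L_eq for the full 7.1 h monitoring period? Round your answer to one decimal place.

Weight each interval's intensity by its duration and average over T = 7.1 h:
Σ tᵢ·10^(Lᵢ/10) = 1.4·10^(65.5/10) + 3.3·10^(74.7/10) + 2.4·10^(82.7/10) = 5.493e+08.
L_eq = 10·log₁₀(5.493e+08/7.1) = 78.89 dB.

78.9 dB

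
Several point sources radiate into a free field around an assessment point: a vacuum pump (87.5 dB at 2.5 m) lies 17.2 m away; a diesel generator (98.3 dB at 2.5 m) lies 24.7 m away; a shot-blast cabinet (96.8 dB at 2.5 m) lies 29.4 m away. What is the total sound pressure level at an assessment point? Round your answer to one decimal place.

First find each source's level at the receiver (point-source: −20·log₁₀(r/r_ref)), then combine on an intensity basis.
vacuum pump: 87.5 − 20·log₁₀(17.2/2.5) = 87.5 − 16.75 = 70.75 dB.
diesel generator: 98.3 − 20·log₁₀(24.7/2.5) = 98.3 − 19.90 = 78.40 dB.
shot-blast cabinet: 96.8 − 20·log₁₀(29.4/2.5) = 96.8 − 21.41 = 75.39 dB.
Σ 10^(L/10) = 1.157e+08 → L_total = 10·log₁₀(1.157e+08) = 80.64 dB.

80.6 dB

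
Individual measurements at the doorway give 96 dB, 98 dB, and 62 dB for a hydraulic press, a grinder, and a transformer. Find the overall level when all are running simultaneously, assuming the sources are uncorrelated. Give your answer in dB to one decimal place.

For uncorrelated sources the intensities add, so convert each level to linear form, sum, and take 10·log₁₀ of the total.
Σ 10^(L/10) = 10^(96/10) + 10^(98/10) + 10^(62/10) = 1.029e+10.
L_total = 10·log₁₀(1.029e+10) = 100.13 dB.

100.1 dB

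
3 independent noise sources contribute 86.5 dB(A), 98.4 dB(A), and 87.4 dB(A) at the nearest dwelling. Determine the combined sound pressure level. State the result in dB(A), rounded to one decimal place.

For uncorrelated sources the intensities add, so convert each level to linear form, sum, and take 10·log₁₀ of the total.
Σ 10^(L/10) = 10^(86.5/10) + 10^(98.4/10) + 10^(87.4/10) = 7.915e+09.
L_total = 10·log₁₀(7.915e+09) = 98.98 dB(A).

99.0 dB(A)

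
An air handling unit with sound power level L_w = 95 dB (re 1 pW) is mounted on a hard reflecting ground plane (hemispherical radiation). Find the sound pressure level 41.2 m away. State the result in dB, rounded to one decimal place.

54.7 dB

Free-field hemispherical radiation: L_p = L_w − 10·log₁₀(2π·r²), r = 41.2 m.
2π·r² = 1.067e+04 m², 10·log₁₀ of that is 40.280 dB.
L_p = 95 − 40.280 = 54.72 dB.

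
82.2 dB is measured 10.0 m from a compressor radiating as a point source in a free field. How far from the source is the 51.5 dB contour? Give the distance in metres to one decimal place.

For a point source L₁ − L₂ = 20·log₁₀(r₂/r₁), so r₂ = r₁·10^((L₁−L₂)/20).
r₂ = 10.0·10^((82.2−51.5)/20) = 10.0·10^(30.7/20) = 342.77 m.

342.8 m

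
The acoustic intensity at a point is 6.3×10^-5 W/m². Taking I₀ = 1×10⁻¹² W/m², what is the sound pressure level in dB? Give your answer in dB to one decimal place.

78.0 dB

L = 10·log₁₀(I/I₀) = 10·log₁₀(6.3×10^-5/10⁻¹²) = 10·log₁₀(6.3×10^7).
L = 10·(0.7993 + 7) = 77.99 dB.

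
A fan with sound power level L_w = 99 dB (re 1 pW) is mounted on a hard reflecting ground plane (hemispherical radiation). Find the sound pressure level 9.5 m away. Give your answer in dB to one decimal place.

The power spreads over a hemisphere of area 2π·r², so L_p = L_w − 10·log₁₀(2π·r²).
2π·r² = 567.1 m², 10·log₁₀ of that is 27.536 dB.
L_p = 99 − 27.536 = 71.46 dB.

71.5 dB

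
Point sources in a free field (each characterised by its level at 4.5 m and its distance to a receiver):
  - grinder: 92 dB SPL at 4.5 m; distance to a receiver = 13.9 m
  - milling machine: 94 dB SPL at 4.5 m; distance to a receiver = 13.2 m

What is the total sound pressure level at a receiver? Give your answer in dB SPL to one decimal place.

Apply inverse-square spreading to bring every level to the receiver, then sum 10^(L/10).
grinder: 92 − 20·log₁₀(13.9/4.5) = 92 − 9.80 = 82.20 dB SPL.
milling machine: 94 − 20·log₁₀(13.2/4.5) = 94 − 9.35 = 84.65 dB SPL.
Σ 10^(L/10) = 4.580e+08 → L_total = 10·log₁₀(4.580e+08) = 86.61 dB SPL.

86.6 dB SPL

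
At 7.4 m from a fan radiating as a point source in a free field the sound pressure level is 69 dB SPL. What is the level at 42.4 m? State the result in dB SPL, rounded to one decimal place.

Point-source attenuation: ΔL = 20·log₁₀(r₂/r₁) = 20·log₁₀(42.4/7.4) = 15.163 dB.
L₂ = 69 − 20·log₁₀(42.4/7.4) = 69 − 15.163 = 53.84 dB SPL.

53.8 dB SPL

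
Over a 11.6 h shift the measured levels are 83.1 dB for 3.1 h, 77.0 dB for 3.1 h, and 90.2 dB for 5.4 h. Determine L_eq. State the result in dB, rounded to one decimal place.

87.4 dB

The energy average is taken in the linear domain: L_eq = 10·log₁₀[(Σ tᵢ·10^(Lᵢ/10))/T], T = 11.6 h.
Σ tᵢ·10^(Lᵢ/10) = 3.1·10^(83.1/10) + 3.1·10^(77.0/10) + 5.4·10^(90.2/10) = 6.443e+09.
L_eq = 10·log₁₀(6.443e+09/11.6) = 87.45 dB.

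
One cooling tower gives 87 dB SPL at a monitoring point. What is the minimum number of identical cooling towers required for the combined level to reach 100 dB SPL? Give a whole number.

20

N identical sources give L₁ + 10·log₁₀ N, so require 10·log₁₀ N ≥ 100 − 87 = 13.0 dB.
N ≥ 10^(13.0/10) = 19.953, so N = 20.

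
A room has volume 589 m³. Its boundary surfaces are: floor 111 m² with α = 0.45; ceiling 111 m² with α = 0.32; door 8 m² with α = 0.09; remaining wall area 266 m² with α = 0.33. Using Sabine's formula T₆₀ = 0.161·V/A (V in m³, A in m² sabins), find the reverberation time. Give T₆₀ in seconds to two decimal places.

Total absorption A = 111·0.45 + 111·0.32 + 8·0.09 + 266·0.33 = 173.97 m² sabins.
T₆₀ = 0.161·V/A = 0.161·589/173.97 = 0.545 s.

0.55 s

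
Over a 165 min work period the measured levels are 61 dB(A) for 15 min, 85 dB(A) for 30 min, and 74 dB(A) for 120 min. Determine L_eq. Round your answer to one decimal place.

78.8 dB(A)

Weight each interval's intensity by its duration and average over T = 165 min:
Σ tᵢ·10^(Lᵢ/10) = 15·10^(61/10) + 30·10^(85/10) + 120·10^(74/10) = 1.252e+10.
L_eq = 10·log₁₀(1.252e+10/165) = 78.80 dB(A).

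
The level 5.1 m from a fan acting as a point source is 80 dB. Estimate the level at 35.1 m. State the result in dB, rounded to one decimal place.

For a point source, L₂ = L₁ − 20·log₁₀(r₂/r₁).
L₂ = 80 − 20·log₁₀(35.1/5.1) = 80 − 16.755 = 63.25 dB.

63.2 dB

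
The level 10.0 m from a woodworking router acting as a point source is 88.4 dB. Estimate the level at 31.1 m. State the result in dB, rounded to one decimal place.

78.5 dB

Spherical spreading from a point source gives a 20·log₁₀(r₂/r₁) drop.
L₂ = 88.4 − 20·log₁₀(31.1/10.0) = 88.4 − 9.855 = 78.54 dB.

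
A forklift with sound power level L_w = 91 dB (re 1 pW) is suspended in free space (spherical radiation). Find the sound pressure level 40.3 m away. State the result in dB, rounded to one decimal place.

47.9 dB

Free-field spherical radiation: L_p = L_w − 10·log₁₀(4π·r²), r = 40.3 m.
4π·r² = 2.041e+04 m², 10·log₁₀ of that is 43.098 dB.
L_p = 91 − 43.098 = 47.90 dB.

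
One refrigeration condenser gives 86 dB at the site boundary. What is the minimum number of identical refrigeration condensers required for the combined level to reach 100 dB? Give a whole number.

N identical sources give L₁ + 10·log₁₀ N, so require 10·log₁₀ N ≥ 100 − 86 = 14.0 dB.
N ≥ 10^(14.0/10) = 25.119, so N = 26.

26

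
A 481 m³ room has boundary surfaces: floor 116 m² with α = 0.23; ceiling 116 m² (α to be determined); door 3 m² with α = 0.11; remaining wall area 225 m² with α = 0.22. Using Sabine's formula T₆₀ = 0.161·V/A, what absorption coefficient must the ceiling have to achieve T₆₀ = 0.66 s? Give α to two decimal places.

0.35

Required total absorption A = 0.161·481/0.66 = 117.33 m².
Absorption from the other surfaces = 116·0.23 + 3·0.11 + 225·0.22 = 76.51 m², so the ceiling must supply 40.82 m² over 116 m².
α = 40.82/116 = 0.352.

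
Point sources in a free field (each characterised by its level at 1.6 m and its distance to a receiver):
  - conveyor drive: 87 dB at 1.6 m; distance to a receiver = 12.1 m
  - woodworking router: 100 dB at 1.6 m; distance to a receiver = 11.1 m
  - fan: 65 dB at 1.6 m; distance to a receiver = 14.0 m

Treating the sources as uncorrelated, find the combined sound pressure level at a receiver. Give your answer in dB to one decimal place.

83.4 dB

Apply inverse-square spreading to bring every level to the receiver, then sum 10^(L/10).
conveyor drive: 87 − 20·log₁₀(12.1/1.6) = 87 − 17.57 = 69.43 dB.
woodworking router: 100 − 20·log₁₀(11.1/1.6) = 100 − 16.82 = 83.18 dB.
fan: 65 − 20·log₁₀(14.0/1.6) = 65 − 18.84 = 46.16 dB.
Σ 10^(L/10) = 2.166e+08 → L_total = 10·log₁₀(2.166e+08) = 83.36 dB.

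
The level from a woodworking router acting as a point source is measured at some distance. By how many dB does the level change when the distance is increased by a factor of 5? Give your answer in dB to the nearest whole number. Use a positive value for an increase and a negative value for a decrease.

With spherical spreading the level changes by −20·log₁₀(r₂/r₁).
ΔL = −20·log₁₀(5) = -13.98 dB.

-14 dB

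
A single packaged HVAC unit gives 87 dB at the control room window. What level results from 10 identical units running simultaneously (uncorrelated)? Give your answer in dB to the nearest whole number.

With 10 equal, uncorrelated contributions the intensity is 10× that of one unit, giving a rise of 10·log₁₀ 10.
L_total = 87 + 10·log₁₀(10) = 87 + 10.000 = 97.00 dB.

97 dB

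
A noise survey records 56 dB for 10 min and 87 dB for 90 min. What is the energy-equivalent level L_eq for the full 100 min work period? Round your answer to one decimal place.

The energy average is taken in the linear domain: L_eq = 10·log₁₀[(Σ tᵢ·10^(Lᵢ/10))/T], T = 100 min.
Σ tᵢ·10^(Lᵢ/10) = 10·10^(56/10) + 90·10^(87/10) = 4.511e+10.
L_eq = 10·log₁₀(4.511e+10/100) = 86.54 dB.

86.5 dB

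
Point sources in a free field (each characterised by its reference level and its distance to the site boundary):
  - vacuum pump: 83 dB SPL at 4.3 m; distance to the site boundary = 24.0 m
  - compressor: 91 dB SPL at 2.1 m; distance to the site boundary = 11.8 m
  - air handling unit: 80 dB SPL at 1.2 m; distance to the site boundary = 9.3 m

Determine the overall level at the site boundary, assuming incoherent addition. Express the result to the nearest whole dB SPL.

77 dB SPL

First find each source's level at the receiver (point-source: −20·log₁₀(r/r_ref)), then combine on an intensity basis.
vacuum pump: 83 − 20·log₁₀(24.0/4.3) = 83 − 14.93 = 68.07 dB SPL.
compressor: 91 − 20·log₁₀(11.8/2.1) = 91 − 14.99 = 76.01 dB SPL.
air handling unit: 80 − 20·log₁₀(9.3/1.2) = 80 − 17.79 = 62.21 dB SPL.
Σ 10^(L/10) = 4.794e+07 → L_total = 10·log₁₀(4.794e+07) = 76.81 dB SPL.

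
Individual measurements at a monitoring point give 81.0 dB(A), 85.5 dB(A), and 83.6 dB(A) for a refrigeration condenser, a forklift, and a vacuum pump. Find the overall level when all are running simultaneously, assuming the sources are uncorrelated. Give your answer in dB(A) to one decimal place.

Incoherent sources combine by intensity addition: L_total = 10·log₁₀(Σ 10^(L_i/10)).
Σ 10^(L/10) = 10^(81.0/10) + 10^(85.5/10) + 10^(83.6/10) = 7.098e+08.
L_total = 10·log₁₀(7.098e+08) = 88.51 dB(A).

88.5 dB(A)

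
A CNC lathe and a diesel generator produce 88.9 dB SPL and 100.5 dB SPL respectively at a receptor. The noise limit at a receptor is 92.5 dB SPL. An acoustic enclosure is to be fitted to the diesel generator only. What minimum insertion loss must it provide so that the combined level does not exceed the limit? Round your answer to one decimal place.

Fixed contribution from the other source: Σ 10^(L/10) = 10^(88.9/10) = 7.762e+08 (88.90 dB SPL).
The limit corresponds to 10^(92.5/10) = 1.778e+09; subtracting the fixed part leaves 1.002e+09 for the diesel generator, i.e. 90.01 dB SPL.
So the diesel generator must be reduced from 100.5 to 90.01 dB SPL: IL = 10.49 dB.

10.5 dB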